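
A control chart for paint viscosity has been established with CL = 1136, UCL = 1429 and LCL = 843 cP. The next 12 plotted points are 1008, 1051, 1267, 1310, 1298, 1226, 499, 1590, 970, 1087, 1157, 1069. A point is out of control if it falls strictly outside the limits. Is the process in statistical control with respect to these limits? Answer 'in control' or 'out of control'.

Compare each point to [843, 1429]: sample 7 = 499 < LCL; sample 8 = 1590 > UCL.

out of control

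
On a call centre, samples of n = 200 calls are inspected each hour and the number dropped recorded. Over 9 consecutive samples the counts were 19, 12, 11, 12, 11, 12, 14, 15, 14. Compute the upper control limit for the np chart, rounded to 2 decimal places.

p̄ = Σdᵢ / (k·n) = 120 / (9 × 200) = 0.06667
UCL = np̄ + 3·√(np̄(1−p̄)) = 13.3333 + 3 × √(13.3333×0.93333) = 13.3333 + 3 × 3.5277 = 23.9163

23.92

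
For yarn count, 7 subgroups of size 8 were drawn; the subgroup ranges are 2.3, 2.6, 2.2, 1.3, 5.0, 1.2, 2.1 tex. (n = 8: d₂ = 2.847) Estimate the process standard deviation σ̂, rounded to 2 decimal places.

R̄ = (2.3 + 2.6 + 2.2 + 1.3 + 5.0 + 1.2 + 2.1) / 7 = 2.3857
σ̂ = R̄ / d₂ = 2.3857 / 2.847 = 0.8380

0.84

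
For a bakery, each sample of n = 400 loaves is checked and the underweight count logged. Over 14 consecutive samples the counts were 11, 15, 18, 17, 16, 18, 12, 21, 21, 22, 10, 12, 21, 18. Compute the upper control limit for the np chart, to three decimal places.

p̄ = Σdᵢ / (k·n) = 232 / (14 × 400) = 0.04143
UCL = np̄ + 3·√(np̄(1−p̄)) = 16.5714 + 3 × √(16.5714×0.95857) = 16.5714 + 3 × 3.9856 = 28.5282

28.528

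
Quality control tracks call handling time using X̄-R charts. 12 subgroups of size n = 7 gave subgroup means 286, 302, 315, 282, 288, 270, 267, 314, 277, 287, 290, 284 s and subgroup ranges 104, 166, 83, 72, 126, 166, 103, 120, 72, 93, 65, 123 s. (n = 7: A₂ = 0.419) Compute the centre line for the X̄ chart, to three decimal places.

288.500

X̄̄ = (286 + 302 + 315 + 282 + 288 + 270 + 267 + 314 + 277 + 287 + 290 + 284) / 12 = 3462.0000 / 12 = 288.5000
CL = X̄̄ = 288.5000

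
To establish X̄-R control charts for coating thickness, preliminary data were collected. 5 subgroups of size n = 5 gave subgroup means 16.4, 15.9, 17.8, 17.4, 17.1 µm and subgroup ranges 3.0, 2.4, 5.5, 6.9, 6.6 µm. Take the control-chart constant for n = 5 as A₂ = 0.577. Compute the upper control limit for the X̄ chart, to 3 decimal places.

19.736

X̄̄ = (16.4 + 15.9 + 17.8 + 17.4 + 17.1) / 5 = 84.6000 / 5 = 16.9200
R̄ = (3.0 + 2.4 + 5.5 + 6.9 + 6.6) / 5 = 24.4000 / 5 = 4.8800
UCL = X̄̄ + A₂·R̄ = 16.9200 + 0.577 × 4.8800 = 19.7358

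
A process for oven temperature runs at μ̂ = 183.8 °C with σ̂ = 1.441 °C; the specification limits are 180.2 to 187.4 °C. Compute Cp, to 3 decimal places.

0.833

Cp = (USL − LSL) / (6σ̂) = (187.4 − 180.2) / (6 × 1.441) = 7.2000 / 8.6460 = 0.8328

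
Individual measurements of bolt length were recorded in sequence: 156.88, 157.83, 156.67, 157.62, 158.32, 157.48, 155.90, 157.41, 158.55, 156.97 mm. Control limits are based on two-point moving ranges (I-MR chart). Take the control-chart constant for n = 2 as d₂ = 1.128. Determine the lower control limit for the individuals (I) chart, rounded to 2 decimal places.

X̄ = (156.88 + 157.83 + 156.67 + 157.62 + 158.32 + 157.48 + 155.90 + 157.41 + 158.55 + 156.97) / 10 = 157.3630
Moving ranges: 0.95, 1.16, 0.95, 0.70, 0.84, 1.58, 1.51, 1.14, 1.58; M̄R̄ = 10.4100 / 9 = 1.1567
LCL = X̄ − 3·M̄R̄/d₂ = 157.3630 − 3 × 1.1567 / 1.128 = 154.2868

154.29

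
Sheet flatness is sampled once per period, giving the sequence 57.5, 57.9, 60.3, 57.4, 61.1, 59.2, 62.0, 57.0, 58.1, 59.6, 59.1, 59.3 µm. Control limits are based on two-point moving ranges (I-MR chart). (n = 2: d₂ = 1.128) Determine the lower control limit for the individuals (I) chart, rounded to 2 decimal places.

X̄ = (57.5 + 57.9 + 60.3 + 57.4 + 61.1 + 59.2 + 62.0 + 57.0 + 58.1 + 59.6 + 59.1 + 59.3) / 12 = 59.0417
Moving ranges: 0.4, 2.4, 2.9, 3.7, 1.9, 2.8, 5.0, 1.1, 1.5, 0.5, 0.2; M̄R̄ = 22.4000 / 11 = 2.0364
LCL = X̄ − 3·M̄R̄/d₂ = 59.0417 − 3 × 2.0364 / 1.128 = 53.6258

53.63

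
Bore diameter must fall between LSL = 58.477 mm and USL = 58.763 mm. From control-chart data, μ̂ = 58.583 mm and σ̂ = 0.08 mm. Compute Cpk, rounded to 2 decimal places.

0.44

Cpu = (USL − μ̂) / (3σ̂) = (58.763 − 58.583) / (3 × 0.08) = 0.7500; Cpl = (μ̂ − LSL) / (3σ̂) = (58.583 − 58.477) / (3 × 0.08) = 0.4417; Cpk = min(Cpu, Cpl) = 0.4417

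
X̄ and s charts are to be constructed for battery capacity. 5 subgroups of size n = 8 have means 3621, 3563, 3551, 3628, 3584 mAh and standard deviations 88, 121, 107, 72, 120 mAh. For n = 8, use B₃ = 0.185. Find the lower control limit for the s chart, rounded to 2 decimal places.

18.80

s̄ = (88 + 121 + 107 + 72 + 120) / 5 = 101.6000
LCL_s = B₃·s̄ = 0.185 × 101.6000 = 18.7960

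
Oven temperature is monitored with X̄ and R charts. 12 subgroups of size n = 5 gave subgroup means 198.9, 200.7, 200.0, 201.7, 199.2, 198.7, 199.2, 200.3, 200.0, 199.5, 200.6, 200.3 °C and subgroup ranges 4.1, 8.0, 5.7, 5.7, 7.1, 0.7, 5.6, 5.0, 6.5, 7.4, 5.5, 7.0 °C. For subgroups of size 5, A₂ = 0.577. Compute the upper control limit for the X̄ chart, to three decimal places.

X̄̄ = (198.9 + 200.7 + 200.0 + 201.7 + 199.2 + 198.7 + 199.2 + 200.3 + 200.0 + 199.5 + 200.6 + 200.3) / 12 = 2399.1000 / 12 = 199.9250
R̄ = (4.1 + 8.0 + 5.7 + 5.7 + 7.1 + 0.7 + 5.6 + 5.0 + 6.5 + 7.4 + 5.5 + 7.0) / 12 = 68.3000 / 12 = 5.6917
UCL = X̄̄ + A₂·R̄ = 199.9250 + 0.577 × 5.6917 = 203.2091

203.209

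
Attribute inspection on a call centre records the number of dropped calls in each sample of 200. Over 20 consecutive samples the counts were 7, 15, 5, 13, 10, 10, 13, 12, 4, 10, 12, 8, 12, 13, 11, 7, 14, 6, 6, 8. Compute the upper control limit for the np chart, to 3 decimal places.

18.959

p̄ = Σdᵢ / (k·n) = 196 / (20 × 200) = 0.04900
UCL = np̄ + 3·√(np̄(1−p̄)) = 9.8000 + 3 × √(9.8000×0.95100) = 9.8000 + 3 × 3.0528 = 18.9585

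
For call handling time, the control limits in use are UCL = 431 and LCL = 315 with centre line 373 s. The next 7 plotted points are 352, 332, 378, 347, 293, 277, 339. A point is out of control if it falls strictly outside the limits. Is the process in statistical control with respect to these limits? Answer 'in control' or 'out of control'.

out of control

Compare each point to [315, 431]: sample 5 = 293 < LCL; sample 6 = 277 < LCL.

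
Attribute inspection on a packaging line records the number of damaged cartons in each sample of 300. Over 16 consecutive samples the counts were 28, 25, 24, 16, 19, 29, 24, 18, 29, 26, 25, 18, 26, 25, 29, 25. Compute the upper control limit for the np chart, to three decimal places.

38.255

p̄ = Σdᵢ / (k·n) = 386 / (16 × 300) = 0.08042
UCL = np̄ + 3·√(np̄(1−p̄)) = 24.1250 + 3 × √(24.1250×0.91958) = 24.1250 + 3 × 4.7101 = 38.2553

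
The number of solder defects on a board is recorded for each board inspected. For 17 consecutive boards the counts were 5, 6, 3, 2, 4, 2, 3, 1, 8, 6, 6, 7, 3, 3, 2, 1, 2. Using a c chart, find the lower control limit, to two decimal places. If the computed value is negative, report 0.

0.00

c̄ = (5 + 6 + 3 + 2 + 4 + 2 + 3 + 1 + 8 + 6 + 6 + 7 + 3 + 3 + 2 + 1 + 2) / 17 = 64 / 17 = 3.7647
LCL = c̄ − 3√c̄ = 3.7647 − 3 × 1.9403 = -2.0561 → 0 (cannot be negative)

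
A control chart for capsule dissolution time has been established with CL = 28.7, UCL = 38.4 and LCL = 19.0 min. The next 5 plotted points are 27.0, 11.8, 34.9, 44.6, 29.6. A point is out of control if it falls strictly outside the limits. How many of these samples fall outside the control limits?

Compare each point to [19.0, 38.4]: sample 2 = 11.8 < LCL; sample 4 = 44.6 > UCL.

2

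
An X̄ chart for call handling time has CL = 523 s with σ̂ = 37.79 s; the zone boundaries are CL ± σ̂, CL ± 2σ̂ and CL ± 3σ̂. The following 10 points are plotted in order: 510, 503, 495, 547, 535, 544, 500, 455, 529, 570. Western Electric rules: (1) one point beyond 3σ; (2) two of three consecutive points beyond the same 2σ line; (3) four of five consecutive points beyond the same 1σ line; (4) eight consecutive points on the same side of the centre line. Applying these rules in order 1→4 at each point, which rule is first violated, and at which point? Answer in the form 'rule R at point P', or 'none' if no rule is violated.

none

Zone of each point (C = within 1σ̂, B = 1σ̂–2σ̂, A = 2σ̂–3σ̂, * = beyond 3σ̂; sign = side of CL): 1:-C, 2:-C, 3:-C, 4:+C, 5:+C, 6:+C, 7:-C, 8:-B, 9:+C, 10:+B
No rule fires across all 10 points.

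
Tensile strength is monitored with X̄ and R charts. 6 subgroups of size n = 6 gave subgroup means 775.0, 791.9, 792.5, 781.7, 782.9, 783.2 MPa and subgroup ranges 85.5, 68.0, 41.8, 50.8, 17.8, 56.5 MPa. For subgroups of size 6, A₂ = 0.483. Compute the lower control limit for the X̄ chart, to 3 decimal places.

758.741

X̄̄ = (775.0 + 791.9 + 792.5 + 781.7 + 782.9 + 783.2) / 6 = 4707.2000 / 6 = 784.5333
R̄ = (85.5 + 68.0 + 41.8 + 50.8 + 17.8 + 56.5) / 6 = 320.4000 / 6 = 53.4000
LCL = X̄̄ − A₂·R̄ = 784.5333 − 0.483 × 53.4000 = 758.7411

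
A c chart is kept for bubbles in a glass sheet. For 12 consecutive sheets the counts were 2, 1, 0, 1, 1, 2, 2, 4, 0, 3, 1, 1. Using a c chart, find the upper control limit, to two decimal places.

c̄ = (2 + 1 + 0 + 1 + 1 + 2 + 2 + 4 + 0 + 3 + 1 + 1) / 12 = 18 / 12 = 1.5000
UCL = c̄ + 3√c̄ = 1.5000 + 3 × √1.5000 = 1.5000 + 3 × 1.2247 = 5.1742

5.17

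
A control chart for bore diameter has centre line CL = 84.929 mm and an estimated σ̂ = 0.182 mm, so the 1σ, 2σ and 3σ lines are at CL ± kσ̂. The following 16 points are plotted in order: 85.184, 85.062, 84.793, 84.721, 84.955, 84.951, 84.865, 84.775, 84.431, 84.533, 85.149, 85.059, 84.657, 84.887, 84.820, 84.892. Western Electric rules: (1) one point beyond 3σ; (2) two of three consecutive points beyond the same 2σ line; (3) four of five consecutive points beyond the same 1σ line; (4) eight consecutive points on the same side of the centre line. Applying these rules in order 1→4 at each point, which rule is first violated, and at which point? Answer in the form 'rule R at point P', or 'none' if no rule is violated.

Zone of each point (C = within 1σ̂, B = 1σ̂–2σ̂, A = 2σ̂–3σ̂, * = beyond 3σ̂; sign = side of CL): 1:+B, 2:+C, 3:-C, 4:-B, 5:+C, 6:+C, 7:-C, 8:-C, 9:-A, 10:-A, 11:+B, 12:+C, 13:-B, 14:-C, 15:-C, 16:-C
Rule 2 (two of three consecutive points beyond the same 2σ limit) is satisfied at point 10.

rule 2 at point 10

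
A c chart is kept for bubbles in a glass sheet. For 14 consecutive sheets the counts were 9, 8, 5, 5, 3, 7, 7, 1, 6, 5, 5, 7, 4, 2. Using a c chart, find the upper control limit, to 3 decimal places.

c̄ = (9 + 8 + 5 + 5 + 3 + 7 + 7 + 1 + 6 + 5 + 5 + 7 + 4 + 2) / 14 = 74 / 14 = 5.2857
UCL = c̄ + 3√c̄ = 5.2857 + 3 × √5.2857 = 5.2857 + 3 × 2.2991 = 12.1829

12.183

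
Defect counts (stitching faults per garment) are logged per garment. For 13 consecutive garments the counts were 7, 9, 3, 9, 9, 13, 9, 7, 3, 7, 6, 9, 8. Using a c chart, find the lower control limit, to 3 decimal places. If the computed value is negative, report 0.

0.000

c̄ = (7 + 9 + 3 + 9 + 9 + 13 + 9 + 7 + 3 + 7 + 6 + 9 + 8) / 13 = 99 / 13 = 7.6154
LCL = c̄ − 3√c̄ = 7.6154 − 3 × 2.7596 = -0.6634 → 0 (cannot be negative)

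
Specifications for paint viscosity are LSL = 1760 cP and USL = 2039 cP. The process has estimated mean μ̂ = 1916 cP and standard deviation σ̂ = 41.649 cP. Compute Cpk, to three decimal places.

Cpu = (USL − μ̂) / (3σ̂) = (2039 − 1916) / (3 × 41.649) = 0.9844; Cpl = (μ̂ − LSL) / (3σ̂) = (1916 − 1760) / (3 × 41.649) = 1.2485; Cpk = min(Cpu, Cpl) = 0.9844

0.984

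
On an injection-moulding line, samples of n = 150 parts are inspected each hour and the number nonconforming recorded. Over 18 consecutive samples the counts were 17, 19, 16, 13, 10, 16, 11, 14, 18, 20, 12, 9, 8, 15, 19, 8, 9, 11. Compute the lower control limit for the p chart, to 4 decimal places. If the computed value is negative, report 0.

0.0204

p̄ = Σdᵢ / (k·n) = 245 / (18 × 150) = 0.09074
LCL = p̄ − 3·√(p̄(1−p̄)/n) = 0.09074 − 3 × 0.02345 = 0.02038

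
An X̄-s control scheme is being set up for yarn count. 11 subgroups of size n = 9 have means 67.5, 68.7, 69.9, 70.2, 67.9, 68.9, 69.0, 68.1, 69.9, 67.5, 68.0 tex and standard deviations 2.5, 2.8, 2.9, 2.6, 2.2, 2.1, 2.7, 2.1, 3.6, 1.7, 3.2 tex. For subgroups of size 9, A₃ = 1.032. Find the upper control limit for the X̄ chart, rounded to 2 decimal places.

71.36

X̄̄ = (67.5 + 68.7 + 69.9 + 70.2 + 67.9 + 68.9 + 69.0 + 68.1 + 69.9 + 67.5 + 68.0) / 11 = 68.6909
s̄ = (2.5 + 2.8 + 2.9 + 2.6 + 2.2 + 2.1 + 2.7 + 2.1 + 3.6 + 1.7 + 3.2) / 11 = 2.5818
UCL = X̄̄ + A₃·s̄ = 68.6909 + 1.032 × 2.5818 = 71.3553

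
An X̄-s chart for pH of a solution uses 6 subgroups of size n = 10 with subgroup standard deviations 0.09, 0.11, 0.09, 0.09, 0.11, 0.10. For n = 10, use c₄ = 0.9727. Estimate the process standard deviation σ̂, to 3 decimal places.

s̄ = (0.09 + 0.11 + 0.09 + 0.09 + 0.11 + 0.10) / 6 = 0.0983
σ̂ = s̄ / c₄ = 0.0983 / 0.9727 = 0.1011

0.101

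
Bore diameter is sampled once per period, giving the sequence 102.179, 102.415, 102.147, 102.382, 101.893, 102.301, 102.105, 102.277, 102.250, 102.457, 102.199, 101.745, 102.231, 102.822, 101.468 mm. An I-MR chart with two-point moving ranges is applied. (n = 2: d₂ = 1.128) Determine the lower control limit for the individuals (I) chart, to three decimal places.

101.169

X̄ = (102.179 + 102.415 + 102.147 + 102.382 + 101.893 + 102.301 + 102.105 + 102.277 + 102.250 + 102.457 + 102.199 + 101.745 + 102.231 + 102.822 + 101.468) / 15 = 102.1914
Moving ranges: 0.236, 0.268, 0.235, 0.489, 0.408, 0.196, 0.172, 0.027, 0.207, 0.258, 0.454, 0.486, 0.591, 1.354; M̄R̄ = 5.3810 / 14 = 0.3844
LCL = X̄ − 3·M̄R̄/d₂ = 102.1914 − 3 × 0.3844 / 1.128 = 101.1692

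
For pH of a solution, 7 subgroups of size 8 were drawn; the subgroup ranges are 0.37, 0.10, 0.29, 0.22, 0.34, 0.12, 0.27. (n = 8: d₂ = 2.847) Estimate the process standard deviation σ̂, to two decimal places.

R̄ = (0.37 + 0.10 + 0.29 + 0.22 + 0.34 + 0.12 + 0.27) / 7 = 0.2443
σ̂ = R̄ / d₂ = 0.2443 / 2.847 = 0.0858

0.09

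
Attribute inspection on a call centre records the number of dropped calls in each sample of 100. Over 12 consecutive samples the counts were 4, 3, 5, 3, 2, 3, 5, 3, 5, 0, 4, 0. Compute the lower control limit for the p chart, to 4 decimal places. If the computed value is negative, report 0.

p̄ = Σdᵢ / (k·n) = 37 / (12 × 100) = 0.03083
LCL = p̄ − 3·√(p̄(1−p̄)/n) = 0.03083 − 3 × 0.01729 = -0.02103 → 0 (negative, so LCL = 0)

0.0000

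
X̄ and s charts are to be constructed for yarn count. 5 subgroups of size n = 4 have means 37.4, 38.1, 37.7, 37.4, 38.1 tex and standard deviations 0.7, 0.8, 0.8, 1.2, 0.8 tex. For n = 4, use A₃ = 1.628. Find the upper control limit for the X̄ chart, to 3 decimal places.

X̄̄ = (37.4 + 38.1 + 37.7 + 37.4 + 38.1) / 5 = 37.7400
s̄ = (0.7 + 0.8 + 0.8 + 1.2 + 0.8) / 5 = 0.8600
UCL = X̄̄ + A₃·s̄ = 37.7400 + 1.628 × 0.8600 = 39.1401

39.140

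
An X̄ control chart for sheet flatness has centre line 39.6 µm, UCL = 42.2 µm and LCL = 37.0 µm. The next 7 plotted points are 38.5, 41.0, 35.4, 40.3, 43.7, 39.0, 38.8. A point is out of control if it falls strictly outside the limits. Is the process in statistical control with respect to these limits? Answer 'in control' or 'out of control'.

out of control

Compare each point to [37.0, 42.2]: sample 3 = 35.4 < LCL; sample 5 = 43.7 > UCL.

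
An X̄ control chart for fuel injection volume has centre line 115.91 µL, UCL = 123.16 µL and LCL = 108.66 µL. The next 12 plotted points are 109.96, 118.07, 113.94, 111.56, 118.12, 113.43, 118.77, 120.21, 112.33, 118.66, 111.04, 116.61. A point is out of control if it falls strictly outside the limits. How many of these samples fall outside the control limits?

All 12 points lie within [108.66, 123.16].

0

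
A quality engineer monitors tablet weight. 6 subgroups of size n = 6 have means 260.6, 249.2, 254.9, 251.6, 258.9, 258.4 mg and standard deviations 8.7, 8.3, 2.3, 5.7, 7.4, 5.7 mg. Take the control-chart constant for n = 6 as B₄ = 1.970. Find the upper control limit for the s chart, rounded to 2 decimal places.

12.51

s̄ = (8.7 + 8.3 + 2.3 + 5.7 + 7.4 + 5.7) / 6 = 6.3500
UCL_s = B₄·s̄ = 1.970 × 6.3500 = 12.5095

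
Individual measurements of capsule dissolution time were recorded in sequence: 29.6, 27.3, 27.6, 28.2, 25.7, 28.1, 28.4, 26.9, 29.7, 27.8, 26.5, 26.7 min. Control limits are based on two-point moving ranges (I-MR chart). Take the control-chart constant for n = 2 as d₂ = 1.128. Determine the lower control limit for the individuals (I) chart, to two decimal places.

23.82

X̄ = (29.6 + 27.3 + 27.6 + 28.2 + 25.7 + 28.1 + 28.4 + 26.9 + 29.7 + 27.8 + 26.5 + 26.7) / 12 = 27.7083
Moving ranges: 2.3, 0.3, 0.6, 2.5, 2.4, 0.3, 1.5, 2.8, 1.9, 1.3, 0.2; M̄R̄ = 16.1000 / 11 = 1.4636
LCL = X̄ − 3·M̄R̄/d₂ = 27.7083 − 3 × 1.4636 / 1.128 = 23.8157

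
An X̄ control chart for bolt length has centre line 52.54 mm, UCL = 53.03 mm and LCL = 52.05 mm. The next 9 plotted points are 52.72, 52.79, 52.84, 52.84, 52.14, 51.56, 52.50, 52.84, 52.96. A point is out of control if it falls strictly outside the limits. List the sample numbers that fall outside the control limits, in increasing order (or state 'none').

Compare each point to [52.05, 53.03]: sample 6 = 51.56 < LCL.

6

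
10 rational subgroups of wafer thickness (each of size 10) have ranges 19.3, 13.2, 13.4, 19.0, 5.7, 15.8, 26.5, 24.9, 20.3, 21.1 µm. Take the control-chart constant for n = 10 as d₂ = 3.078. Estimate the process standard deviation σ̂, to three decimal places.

5.822

R̄ = (19.3 + 13.2 + 13.4 + 19.0 + 5.7 + 15.8 + 26.5 + 24.9 + 20.3 + 21.1) / 10 = 17.9200
σ̂ = R̄ / d₂ = 17.9200 / 3.078 = 5.8220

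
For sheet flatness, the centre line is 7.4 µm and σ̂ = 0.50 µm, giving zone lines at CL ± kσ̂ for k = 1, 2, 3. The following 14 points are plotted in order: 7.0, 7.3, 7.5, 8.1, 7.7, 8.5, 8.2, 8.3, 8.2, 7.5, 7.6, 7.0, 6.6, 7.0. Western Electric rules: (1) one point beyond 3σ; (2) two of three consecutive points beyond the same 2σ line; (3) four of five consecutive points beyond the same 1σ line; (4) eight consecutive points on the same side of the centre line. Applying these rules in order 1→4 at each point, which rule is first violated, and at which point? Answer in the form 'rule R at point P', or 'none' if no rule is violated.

Zone of each point (C = within 1σ̂, B = 1σ̂–2σ̂, A = 2σ̂–3σ̂, * = beyond 3σ̂; sign = side of CL): 1:-C, 2:-C, 3:+C, 4:+B, 5:+C, 6:+A, 7:+B, 8:+B, 9:+B, 10:+C, 11:+C, 12:-C, 13:-B, 14:-C
Rule 3 (four of five consecutive points beyond the same 1σ limit) is satisfied at point 8.

rule 3 at point 8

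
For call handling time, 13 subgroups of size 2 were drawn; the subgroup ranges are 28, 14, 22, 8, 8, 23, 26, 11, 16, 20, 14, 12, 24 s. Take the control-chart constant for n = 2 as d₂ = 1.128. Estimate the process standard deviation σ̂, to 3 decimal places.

15.412

R̄ = (28 + 14 + 22 + 8 + 8 + 23 + 26 + 11 + 16 + 20 + 14 + 12 + 24) / 13 = 17.3846
σ̂ = R̄ / d₂ = 17.3846 / 1.128 = 15.4119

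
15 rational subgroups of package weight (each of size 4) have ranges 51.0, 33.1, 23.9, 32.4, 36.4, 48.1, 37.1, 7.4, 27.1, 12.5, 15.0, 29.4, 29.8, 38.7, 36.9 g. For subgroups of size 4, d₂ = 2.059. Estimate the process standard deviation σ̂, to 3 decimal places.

R̄ = (51.0 + 33.1 + 23.9 + 32.4 + 36.4 + 48.1 + 37.1 + 7.4 + 27.1 + 12.5 + 15.0 + 29.4 + 29.8 + 38.7 + 36.9) / 15 = 30.5867
σ̂ = R̄ / d₂ = 30.5867 / 2.059 = 14.8551

14.855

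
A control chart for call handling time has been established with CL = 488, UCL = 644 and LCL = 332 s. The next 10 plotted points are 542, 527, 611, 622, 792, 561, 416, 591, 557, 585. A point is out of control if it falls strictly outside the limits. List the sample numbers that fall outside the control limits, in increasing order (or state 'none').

Compare each point to [332, 644]: sample 5 = 792 > UCL.

5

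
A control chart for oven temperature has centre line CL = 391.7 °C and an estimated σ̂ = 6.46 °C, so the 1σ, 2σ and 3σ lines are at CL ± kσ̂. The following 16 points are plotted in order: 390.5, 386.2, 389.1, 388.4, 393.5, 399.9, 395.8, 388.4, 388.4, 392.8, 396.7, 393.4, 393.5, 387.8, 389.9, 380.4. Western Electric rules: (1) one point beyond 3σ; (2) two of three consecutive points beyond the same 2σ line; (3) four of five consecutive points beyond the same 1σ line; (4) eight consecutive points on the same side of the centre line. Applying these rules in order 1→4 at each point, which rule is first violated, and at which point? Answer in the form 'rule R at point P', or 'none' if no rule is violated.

Zone of each point (C = within 1σ̂, B = 1σ̂–2σ̂, A = 2σ̂–3σ̂, * = beyond 3σ̂; sign = side of CL): 1:-C, 2:-C, 3:-C, 4:-C, 5:+C, 6:+B, 7:+C, 8:-C, 9:-C, 10:+C, 11:+C, 12:+C, 13:+C, 14:-C, 15:-C, 16:-B
No rule fires across all 16 points.

none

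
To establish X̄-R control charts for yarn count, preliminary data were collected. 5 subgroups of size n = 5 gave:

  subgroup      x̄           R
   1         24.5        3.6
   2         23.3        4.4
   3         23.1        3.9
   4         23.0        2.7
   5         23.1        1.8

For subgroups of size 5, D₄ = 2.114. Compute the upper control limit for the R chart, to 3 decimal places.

R̄ = (3.6 + 4.4 + 3.9 + 2.7 + 1.8) / 5 = 16.4000 / 5 = 3.2800
UCL_R = D₄·R̄ = 2.114 × 3.2800 = 6.9339

6.934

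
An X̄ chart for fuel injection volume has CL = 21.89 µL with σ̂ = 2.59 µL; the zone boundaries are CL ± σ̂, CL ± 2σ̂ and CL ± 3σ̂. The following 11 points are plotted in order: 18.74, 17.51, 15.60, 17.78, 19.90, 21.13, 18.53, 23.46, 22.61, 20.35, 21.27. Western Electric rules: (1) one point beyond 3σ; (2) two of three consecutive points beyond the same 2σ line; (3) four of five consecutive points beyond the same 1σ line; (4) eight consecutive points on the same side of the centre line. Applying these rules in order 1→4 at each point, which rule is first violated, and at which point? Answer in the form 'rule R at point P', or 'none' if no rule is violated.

rule 3 at point 4

Zone of each point (C = within 1σ̂, B = 1σ̂–2σ̂, A = 2σ̂–3σ̂, * = beyond 3σ̂; sign = side of CL): 1:-B, 2:-B, 3:-A, 4:-B, 5:-C, 6:-C, 7:-B, 8:+C, 9:+C, 10:-C, 11:-C
Rule 3 (four of five consecutive points beyond the same 1σ limit) is satisfied at point 4.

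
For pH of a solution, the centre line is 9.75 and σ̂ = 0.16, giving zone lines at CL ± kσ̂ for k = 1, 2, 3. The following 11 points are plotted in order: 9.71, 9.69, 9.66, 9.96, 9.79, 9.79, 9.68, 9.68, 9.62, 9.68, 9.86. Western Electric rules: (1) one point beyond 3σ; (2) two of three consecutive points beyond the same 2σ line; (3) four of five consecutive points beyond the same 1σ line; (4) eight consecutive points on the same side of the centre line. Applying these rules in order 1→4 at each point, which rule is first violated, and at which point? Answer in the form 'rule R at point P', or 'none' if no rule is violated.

Zone of each point (C = within 1σ̂, B = 1σ̂–2σ̂, A = 2σ̂–3σ̂, * = beyond 3σ̂; sign = side of CL): 1:-C, 2:-C, 3:-C, 4:+B, 5:+C, 6:+C, 7:-C, 8:-C, 9:-C, 10:-C, 11:+C
No rule fires across all 11 points.

none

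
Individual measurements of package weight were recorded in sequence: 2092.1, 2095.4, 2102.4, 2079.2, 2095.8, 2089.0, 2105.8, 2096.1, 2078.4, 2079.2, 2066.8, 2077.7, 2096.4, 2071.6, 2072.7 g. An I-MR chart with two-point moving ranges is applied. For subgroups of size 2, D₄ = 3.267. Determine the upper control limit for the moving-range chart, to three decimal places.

Moving ranges: 3.3, 7.0, 23.2, 16.6, 6.8, 16.8, 9.7, 17.7, 0.8, 12.4, 10.9, 18.7, 24.8, 1.1; M̄R̄ = 169.8000 / 14 = 12.1286
UCL_MR = D₄·M̄R̄ = 3.267 × 12.1286 = 39.6240

39.624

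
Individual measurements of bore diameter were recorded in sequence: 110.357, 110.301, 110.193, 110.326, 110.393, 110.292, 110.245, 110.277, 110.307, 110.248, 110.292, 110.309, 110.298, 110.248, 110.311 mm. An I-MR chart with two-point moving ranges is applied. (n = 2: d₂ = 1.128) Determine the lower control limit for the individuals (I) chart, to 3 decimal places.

X̄ = (110.357 + 110.301 + 110.193 + 110.326 + 110.393 + 110.292 + 110.245 + 110.277 + 110.307 + 110.248 + 110.292 + 110.309 + 110.298 + 110.248 + 110.311) / 15 = 110.2931
Moving ranges: 0.056, 0.108, 0.133, 0.067, 0.101, 0.047, 0.032, 0.030, 0.059, 0.044, 0.017, 0.011, 0.050, 0.063; M̄R̄ = 0.8180 / 14 = 0.0584
LCL = X̄ − 3·M̄R̄/d₂ = 110.2931 − 3 × 0.0584 / 1.128 = 110.1377

110.138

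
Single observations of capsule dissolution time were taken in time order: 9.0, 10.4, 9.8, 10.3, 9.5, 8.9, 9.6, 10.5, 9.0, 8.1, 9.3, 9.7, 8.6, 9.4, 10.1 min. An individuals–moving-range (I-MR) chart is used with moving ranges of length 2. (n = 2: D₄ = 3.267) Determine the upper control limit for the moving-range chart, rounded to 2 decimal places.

2.82

Moving ranges: 1.4, 0.6, 0.5, 0.8, 0.6, 0.7, 0.9, 1.5, 0.9, 1.2, 0.4, 1.1, 0.8, 0.7; M̄R̄ = 12.1000 / 14 = 0.8643
UCL_MR = D₄·M̄R̄ = 3.267 × 0.8643 = 2.8236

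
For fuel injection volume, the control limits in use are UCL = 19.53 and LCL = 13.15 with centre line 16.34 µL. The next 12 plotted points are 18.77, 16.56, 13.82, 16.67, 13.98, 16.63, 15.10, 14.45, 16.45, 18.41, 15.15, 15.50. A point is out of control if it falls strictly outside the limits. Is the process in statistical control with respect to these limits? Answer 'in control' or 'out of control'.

in control

All 12 points lie within [13.15, 19.53].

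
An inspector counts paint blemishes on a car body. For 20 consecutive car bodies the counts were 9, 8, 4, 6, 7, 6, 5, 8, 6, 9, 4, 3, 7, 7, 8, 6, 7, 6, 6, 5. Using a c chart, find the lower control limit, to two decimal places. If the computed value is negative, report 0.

c̄ = (9 + 8 + 4 + 6 + 7 + 6 + 5 + 8 + 6 + 9 + 4 + 3 + 7 + 7 + 8 + 6 + 7 + 6 + 6 + 5) / 20 = 127 / 20 = 6.3500
LCL = c̄ − 3√c̄ = 6.3500 − 3 × 2.5199 = -1.2098 → 0 (cannot be negative)

0.00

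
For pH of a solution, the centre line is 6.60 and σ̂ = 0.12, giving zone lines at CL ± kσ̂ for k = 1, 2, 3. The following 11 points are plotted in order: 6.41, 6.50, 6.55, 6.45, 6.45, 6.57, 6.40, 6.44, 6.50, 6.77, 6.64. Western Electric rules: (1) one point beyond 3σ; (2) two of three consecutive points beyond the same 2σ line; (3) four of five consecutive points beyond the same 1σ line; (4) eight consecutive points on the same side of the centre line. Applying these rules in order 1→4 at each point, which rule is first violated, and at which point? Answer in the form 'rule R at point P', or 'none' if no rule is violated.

Zone of each point (C = within 1σ̂, B = 1σ̂–2σ̂, A = 2σ̂–3σ̂, * = beyond 3σ̂; sign = side of CL): 1:-B, 2:-C, 3:-C, 4:-B, 5:-B, 6:-C, 7:-B, 8:-B, 9:-C, 10:+B, 11:+C
Rule 3 (four of five consecutive points beyond the same 1σ limit) is satisfied at point 8.

rule 3 at point 8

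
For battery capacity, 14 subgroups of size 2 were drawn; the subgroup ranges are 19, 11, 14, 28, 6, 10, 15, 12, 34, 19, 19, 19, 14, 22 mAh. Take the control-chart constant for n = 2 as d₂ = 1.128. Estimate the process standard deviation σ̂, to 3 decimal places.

15.324

R̄ = (19 + 11 + 14 + 28 + 6 + 10 + 15 + 12 + 34 + 19 + 19 + 19 + 14 + 22) / 14 = 17.2857
σ̂ = R̄ / d₂ = 17.2857 / 1.128 = 15.3242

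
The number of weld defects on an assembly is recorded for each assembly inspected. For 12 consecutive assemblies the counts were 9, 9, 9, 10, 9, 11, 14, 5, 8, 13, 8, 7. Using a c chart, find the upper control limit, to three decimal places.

c̄ = (9 + 9 + 9 + 10 + 9 + 11 + 14 + 5 + 8 + 13 + 8 + 7) / 12 = 112 / 12 = 9.3333
UCL = c̄ + 3√c̄ = 9.3333 + 3 × √9.3333 = 9.3333 + 3 × 3.0551 = 18.4985

18.498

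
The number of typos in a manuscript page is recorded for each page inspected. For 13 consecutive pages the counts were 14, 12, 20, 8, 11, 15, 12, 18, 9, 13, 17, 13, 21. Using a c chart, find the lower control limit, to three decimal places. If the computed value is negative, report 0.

2.821

c̄ = (14 + 12 + 20 + 8 + 11 + 15 + 12 + 18 + 9 + 13 + 17 + 13 + 21) / 13 = 183 / 13 = 14.0769
LCL = c̄ − 3√c̄ = 14.0769 − 3 × 3.7519 = 2.8212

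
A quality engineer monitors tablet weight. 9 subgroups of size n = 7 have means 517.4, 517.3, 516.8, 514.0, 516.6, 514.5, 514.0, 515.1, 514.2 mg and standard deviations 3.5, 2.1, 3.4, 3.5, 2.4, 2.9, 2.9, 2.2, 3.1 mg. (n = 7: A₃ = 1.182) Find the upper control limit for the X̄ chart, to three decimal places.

X̄̄ = (517.4 + 517.3 + 516.8 + 514.0 + 516.6 + 514.5 + 514.0 + 515.1 + 514.2) / 9 = 515.5444
s̄ = (3.5 + 2.1 + 3.4 + 3.5 + 2.4 + 2.9 + 2.9 + 2.2 + 3.1) / 9 = 2.8889
UCL = X̄̄ + A₃·s̄ = 515.5444 + 1.182 × 2.8889 = 518.9591

518.959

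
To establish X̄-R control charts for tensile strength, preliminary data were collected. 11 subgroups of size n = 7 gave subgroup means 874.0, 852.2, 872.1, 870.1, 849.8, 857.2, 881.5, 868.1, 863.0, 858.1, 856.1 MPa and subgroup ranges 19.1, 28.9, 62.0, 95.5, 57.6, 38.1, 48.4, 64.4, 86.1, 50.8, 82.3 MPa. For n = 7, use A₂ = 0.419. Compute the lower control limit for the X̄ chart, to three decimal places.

X̄̄ = (874.0 + 852.2 + 872.1 + 870.1 + 849.8 + 857.2 + 881.5 + 868.1 + 863.0 + 858.1 + 856.1) / 11 = 9502.2000 / 11 = 863.8364
R̄ = (19.1 + 28.9 + 62.0 + 95.5 + 57.6 + 38.1 + 48.4 + 64.4 + 86.1 + 50.8 + 82.3) / 11 = 633.2000 / 11 = 57.5636
LCL = X̄̄ − A₂·R̄ = 863.8364 − 0.419 × 57.5636 = 839.7172

839.717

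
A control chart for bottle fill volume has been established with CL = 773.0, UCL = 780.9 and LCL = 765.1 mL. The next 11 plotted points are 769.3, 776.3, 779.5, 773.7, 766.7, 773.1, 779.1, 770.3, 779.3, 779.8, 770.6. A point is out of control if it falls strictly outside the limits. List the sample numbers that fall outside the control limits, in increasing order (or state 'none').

none

All 11 points lie within [765.1, 780.9].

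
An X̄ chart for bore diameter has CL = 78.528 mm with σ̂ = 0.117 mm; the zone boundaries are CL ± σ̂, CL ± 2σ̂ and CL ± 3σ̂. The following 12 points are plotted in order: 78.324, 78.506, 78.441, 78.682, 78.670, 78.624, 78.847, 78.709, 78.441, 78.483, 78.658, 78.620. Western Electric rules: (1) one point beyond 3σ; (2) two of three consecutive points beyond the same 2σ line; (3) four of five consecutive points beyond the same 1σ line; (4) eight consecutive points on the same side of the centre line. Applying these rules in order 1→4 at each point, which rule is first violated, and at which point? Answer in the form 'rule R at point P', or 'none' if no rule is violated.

Zone of each point (C = within 1σ̂, B = 1σ̂–2σ̂, A = 2σ̂–3σ̂, * = beyond 3σ̂; sign = side of CL): 1:-B, 2:-C, 3:-C, 4:+B, 5:+B, 6:+C, 7:+A, 8:+B, 9:-C, 10:-C, 11:+B, 12:+C
Rule 3 (four of five consecutive points beyond the same 1σ limit) is satisfied at point 8.

rule 3 at point 8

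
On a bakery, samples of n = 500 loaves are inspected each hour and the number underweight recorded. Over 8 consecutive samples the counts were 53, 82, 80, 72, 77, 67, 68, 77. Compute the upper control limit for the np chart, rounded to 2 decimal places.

95.55

p̄ = Σdᵢ / (k·n) = 576 / (8 × 500) = 0.14400
UCL = np̄ + 3·√(np̄(1−p̄)) = 72.0000 + 3 × √(72.0000×0.85600) = 72.0000 + 3 × 7.8506 = 95.5518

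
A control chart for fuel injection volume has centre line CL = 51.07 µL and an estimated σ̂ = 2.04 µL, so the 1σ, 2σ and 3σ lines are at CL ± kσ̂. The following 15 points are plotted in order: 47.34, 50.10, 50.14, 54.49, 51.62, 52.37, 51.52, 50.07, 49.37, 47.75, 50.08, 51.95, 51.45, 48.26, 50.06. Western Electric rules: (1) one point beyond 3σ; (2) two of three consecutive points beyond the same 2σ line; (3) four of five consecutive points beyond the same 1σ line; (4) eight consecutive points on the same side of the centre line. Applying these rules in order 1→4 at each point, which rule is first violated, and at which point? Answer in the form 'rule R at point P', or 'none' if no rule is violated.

none

Zone of each point (C = within 1σ̂, B = 1σ̂–2σ̂, A = 2σ̂–3σ̂, * = beyond 3σ̂; sign = side of CL): 1:-B, 2:-C, 3:-C, 4:+B, 5:+C, 6:+C, 7:+C, 8:-C, 9:-C, 10:-B, 11:-C, 12:+C, 13:+C, 14:-B, 15:-C
No rule fires across all 15 points.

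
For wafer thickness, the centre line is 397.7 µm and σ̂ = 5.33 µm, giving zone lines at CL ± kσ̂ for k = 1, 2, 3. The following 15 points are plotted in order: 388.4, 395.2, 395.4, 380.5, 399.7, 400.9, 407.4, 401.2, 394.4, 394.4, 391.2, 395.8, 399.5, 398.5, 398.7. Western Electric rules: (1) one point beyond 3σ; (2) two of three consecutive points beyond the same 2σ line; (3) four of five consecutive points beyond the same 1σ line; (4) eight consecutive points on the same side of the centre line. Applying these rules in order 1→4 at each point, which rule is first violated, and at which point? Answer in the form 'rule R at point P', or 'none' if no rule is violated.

rule 1 at point 4

Zone of each point (C = within 1σ̂, B = 1σ̂–2σ̂, A = 2σ̂–3σ̂, * = beyond 3σ̂; sign = side of CL): 1:-B, 2:-C, 3:-C, 4:-*, 5:+C, 6:+C, 7:+B, 8:+C, 9:-C, 10:-C, 11:-B, 12:-C, 13:+C, 14:+C, 15:+C
Rule 1 (one point beyond the 3σ limits) is satisfied at point 4.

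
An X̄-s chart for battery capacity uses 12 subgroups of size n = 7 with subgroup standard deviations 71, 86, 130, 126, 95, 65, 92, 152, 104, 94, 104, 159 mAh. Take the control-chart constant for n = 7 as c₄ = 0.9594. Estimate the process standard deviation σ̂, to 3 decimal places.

s̄ = (71 + 86 + 130 + 126 + 95 + 65 + 92 + 152 + 104 + 94 + 104 + 159) / 12 = 106.5000
σ̂ = s̄ / c₄ = 106.5000 / 0.9594 = 111.0069

111.007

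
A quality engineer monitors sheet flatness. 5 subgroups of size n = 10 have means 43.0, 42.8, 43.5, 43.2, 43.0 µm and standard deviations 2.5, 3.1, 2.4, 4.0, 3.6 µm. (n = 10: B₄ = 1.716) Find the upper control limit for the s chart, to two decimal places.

5.35

s̄ = (2.5 + 3.1 + 2.4 + 4.0 + 3.6) / 5 = 3.1200
UCL_s = B₄·s̄ = 1.716 × 3.1200 = 5.3539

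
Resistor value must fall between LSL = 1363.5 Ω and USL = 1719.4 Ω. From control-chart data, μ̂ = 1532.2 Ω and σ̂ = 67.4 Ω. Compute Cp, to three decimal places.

0.880

Cp = (USL − LSL) / (6σ̂) = (1719.4 − 1363.5) / (6 × 67.4) = 355.9000 / 404.4000 = 0.8801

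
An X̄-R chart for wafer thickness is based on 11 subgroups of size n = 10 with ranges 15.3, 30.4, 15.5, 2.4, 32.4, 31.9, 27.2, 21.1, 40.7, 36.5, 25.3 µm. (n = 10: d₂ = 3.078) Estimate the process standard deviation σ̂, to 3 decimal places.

8.231

R̄ = (15.3 + 30.4 + 15.5 + 2.4 + 32.4 + 31.9 + 27.2 + 21.1 + 40.7 + 36.5 + 25.3) / 11 = 25.3364
σ̂ = R̄ / d₂ = 25.3364 / 3.078 = 8.2314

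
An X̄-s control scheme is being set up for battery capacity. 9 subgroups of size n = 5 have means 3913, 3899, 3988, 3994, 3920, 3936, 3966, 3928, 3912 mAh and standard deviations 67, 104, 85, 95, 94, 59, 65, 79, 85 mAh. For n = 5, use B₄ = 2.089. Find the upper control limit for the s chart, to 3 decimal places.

s̄ = (67 + 104 + 85 + 95 + 94 + 59 + 65 + 79 + 85) / 9 = 81.4444
UCL_s = B₄·s̄ = 2.089 × 81.4444 = 170.1374

170.137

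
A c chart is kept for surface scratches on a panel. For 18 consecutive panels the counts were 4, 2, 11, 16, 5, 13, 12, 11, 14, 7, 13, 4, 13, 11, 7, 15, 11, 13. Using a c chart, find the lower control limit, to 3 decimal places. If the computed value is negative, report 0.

0.572

c̄ = (4 + 2 + 11 + 16 + 5 + 13 + 12 + 11 + 14 + 7 + 13 + 4 + 13 + 11 + 7 + 15 + 11 + 13) / 18 = 182 / 18 = 10.1111
LCL = c̄ − 3√c̄ = 10.1111 − 3 × 3.1798 = 0.5717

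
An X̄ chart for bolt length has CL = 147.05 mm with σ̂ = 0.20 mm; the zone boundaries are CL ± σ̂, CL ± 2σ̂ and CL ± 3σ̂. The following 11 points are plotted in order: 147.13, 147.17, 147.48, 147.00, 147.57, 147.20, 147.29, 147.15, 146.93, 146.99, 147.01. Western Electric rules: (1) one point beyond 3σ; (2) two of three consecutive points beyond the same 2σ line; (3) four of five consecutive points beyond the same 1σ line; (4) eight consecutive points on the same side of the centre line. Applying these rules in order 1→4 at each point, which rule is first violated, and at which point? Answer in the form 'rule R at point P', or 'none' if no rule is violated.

Zone of each point (C = within 1σ̂, B = 1σ̂–2σ̂, A = 2σ̂–3σ̂, * = beyond 3σ̂; sign = side of CL): 1:+C, 2:+C, 3:+A, 4:-C, 5:+A, 6:+C, 7:+B, 8:+C, 9:-C, 10:-C, 11:-C
Rule 2 (two of three consecutive points beyond the same 2σ limit) is satisfied at point 5.

rule 2 at point 5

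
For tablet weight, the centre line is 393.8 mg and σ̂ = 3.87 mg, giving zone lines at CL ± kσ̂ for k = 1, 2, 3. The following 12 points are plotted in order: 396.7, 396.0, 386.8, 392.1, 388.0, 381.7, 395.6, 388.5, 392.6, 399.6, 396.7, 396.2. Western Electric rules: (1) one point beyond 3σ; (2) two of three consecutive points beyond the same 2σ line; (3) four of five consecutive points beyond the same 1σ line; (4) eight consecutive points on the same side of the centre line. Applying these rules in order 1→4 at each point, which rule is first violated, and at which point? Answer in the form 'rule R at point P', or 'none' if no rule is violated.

rule 1 at point 6

Zone of each point (C = within 1σ̂, B = 1σ̂–2σ̂, A = 2σ̂–3σ̂, * = beyond 3σ̂; sign = side of CL): 1:+C, 2:+C, 3:-B, 4:-C, 5:-B, 6:-*, 7:+C, 8:-B, 9:-C, 10:+B, 11:+C, 12:+C
Rule 1 (one point beyond the 3σ limits) is satisfied at point 6.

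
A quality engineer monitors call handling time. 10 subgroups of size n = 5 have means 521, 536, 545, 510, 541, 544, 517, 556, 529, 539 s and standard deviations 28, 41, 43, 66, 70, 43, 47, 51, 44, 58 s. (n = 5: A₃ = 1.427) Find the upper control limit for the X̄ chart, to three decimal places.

603.866

X̄̄ = (521 + 536 + 545 + 510 + 541 + 544 + 517 + 556 + 529 + 539) / 10 = 533.8000
s̄ = (28 + 41 + 43 + 66 + 70 + 43 + 47 + 51 + 44 + 58) / 10 = 49.1000
UCL = X̄̄ + A₃·s̄ = 533.8000 + 1.427 × 49.1000 = 603.8657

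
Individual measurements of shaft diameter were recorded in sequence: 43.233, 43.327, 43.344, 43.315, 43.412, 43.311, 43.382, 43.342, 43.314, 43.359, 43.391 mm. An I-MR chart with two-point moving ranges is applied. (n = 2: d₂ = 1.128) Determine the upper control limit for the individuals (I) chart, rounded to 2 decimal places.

43.49

X̄ = (43.233 + 43.327 + 43.344 + 43.315 + 43.412 + 43.311 + 43.382 + 43.342 + 43.314 + 43.359 + 43.391) / 11 = 43.3391
Moving ranges: 0.094, 0.017, 0.029, 0.097, 0.101, 0.071, 0.040, 0.028, 0.045, 0.032; M̄R̄ = 0.5540 / 10 = 0.0554
UCL = X̄ + 3·M̄R̄/d₂ = 43.3391 + 3 × 0.0554 / 1.128 = 43.4864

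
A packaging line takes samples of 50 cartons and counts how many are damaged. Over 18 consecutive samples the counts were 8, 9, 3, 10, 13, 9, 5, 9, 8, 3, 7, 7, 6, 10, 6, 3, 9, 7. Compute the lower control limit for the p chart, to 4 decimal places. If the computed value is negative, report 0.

p̄ = Σdᵢ / (k·n) = 132 / (18 × 50) = 0.14667
LCL = p̄ − 3·√(p̄(1−p̄)/n) = 0.14667 − 3 × 0.05003 = -0.00343 → 0 (negative, so LCL = 0)

0.0000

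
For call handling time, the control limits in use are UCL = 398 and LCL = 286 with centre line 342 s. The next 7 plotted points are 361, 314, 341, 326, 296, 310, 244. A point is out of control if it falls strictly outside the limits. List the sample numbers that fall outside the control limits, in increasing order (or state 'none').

7

Compare each point to [286, 398]: sample 7 = 244 < LCL.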